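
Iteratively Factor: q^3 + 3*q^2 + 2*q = (q)*(q^2 + 3*q + 2) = q*(q + 2)*(q + 1)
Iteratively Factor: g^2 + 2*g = (g + 2)*(g)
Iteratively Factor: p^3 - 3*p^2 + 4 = (p - 2)*(p^2 - p - 2) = (p - 2)^2*(p + 1)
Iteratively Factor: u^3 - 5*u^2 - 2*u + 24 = (u + 2)*(u^2 - 7*u + 12) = (u - 4)*(u + 2)*(u - 3)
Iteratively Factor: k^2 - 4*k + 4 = (k - 2)*(k - 2)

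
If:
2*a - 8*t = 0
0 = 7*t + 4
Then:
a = -16/7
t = -4/7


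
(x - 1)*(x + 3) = x^2 + 2*x - 3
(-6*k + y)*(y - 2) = -6*k*y + 12*k + y^2 - 2*y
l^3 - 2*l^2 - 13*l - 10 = (l - 5)*(l + 1)*(l + 2)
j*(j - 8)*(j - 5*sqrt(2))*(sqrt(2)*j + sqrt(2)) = sqrt(2)*j^4 - 10*j^3 - 7*sqrt(2)*j^3 - 8*sqrt(2)*j^2 + 70*j^2 + 80*j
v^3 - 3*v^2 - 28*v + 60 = (v - 6)*(v - 2)*(v + 5)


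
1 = 1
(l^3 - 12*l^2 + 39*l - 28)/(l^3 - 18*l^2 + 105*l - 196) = (l - 1)/(l - 7)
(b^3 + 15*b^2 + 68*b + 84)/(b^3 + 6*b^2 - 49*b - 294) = (b + 2)/(b - 7)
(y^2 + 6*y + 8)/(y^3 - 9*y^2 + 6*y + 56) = (y + 4)/(y^2 - 11*y + 28)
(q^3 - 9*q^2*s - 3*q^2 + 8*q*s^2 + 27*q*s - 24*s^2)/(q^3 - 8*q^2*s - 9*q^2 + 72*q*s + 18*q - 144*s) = (q - s)/(q - 6)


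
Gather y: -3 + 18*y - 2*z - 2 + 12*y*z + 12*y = y*(12*z + 30) - 2*z - 5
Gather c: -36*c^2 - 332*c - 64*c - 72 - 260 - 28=-36*c^2 - 396*c - 360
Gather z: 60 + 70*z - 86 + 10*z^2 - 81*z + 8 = 10*z^2 - 11*z - 18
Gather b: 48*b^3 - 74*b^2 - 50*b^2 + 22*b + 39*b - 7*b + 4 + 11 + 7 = 48*b^3 - 124*b^2 + 54*b + 22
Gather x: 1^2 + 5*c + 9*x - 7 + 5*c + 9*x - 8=10*c + 18*x - 14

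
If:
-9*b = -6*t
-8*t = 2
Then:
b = -1/6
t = -1/4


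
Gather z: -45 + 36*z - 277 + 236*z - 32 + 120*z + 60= 392*z - 294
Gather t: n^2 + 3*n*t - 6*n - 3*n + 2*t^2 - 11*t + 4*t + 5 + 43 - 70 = n^2 - 9*n + 2*t^2 + t*(3*n - 7) - 22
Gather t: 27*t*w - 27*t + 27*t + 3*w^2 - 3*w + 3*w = 27*t*w + 3*w^2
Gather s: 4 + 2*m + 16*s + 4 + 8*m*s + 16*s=2*m + s*(8*m + 32) + 8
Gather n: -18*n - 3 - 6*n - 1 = -24*n - 4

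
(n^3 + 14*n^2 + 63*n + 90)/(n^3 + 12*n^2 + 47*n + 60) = (n + 6)/(n + 4)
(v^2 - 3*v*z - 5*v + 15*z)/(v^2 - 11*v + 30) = (v - 3*z)/(v - 6)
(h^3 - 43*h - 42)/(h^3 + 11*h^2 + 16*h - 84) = (h^2 - 6*h - 7)/(h^2 + 5*h - 14)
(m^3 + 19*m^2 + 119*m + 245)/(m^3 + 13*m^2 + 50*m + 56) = (m^2 + 12*m + 35)/(m^2 + 6*m + 8)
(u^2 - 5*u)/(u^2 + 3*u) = (u - 5)/(u + 3)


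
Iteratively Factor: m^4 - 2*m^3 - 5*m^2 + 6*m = (m - 1)*(m^3 - m^2 - 6*m) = (m - 1)*(m + 2)*(m^2 - 3*m) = (m - 3)*(m - 1)*(m + 2)*(m)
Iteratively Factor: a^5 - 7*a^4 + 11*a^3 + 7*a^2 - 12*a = (a)*(a^4 - 7*a^3 + 11*a^2 + 7*a - 12) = a*(a - 3)*(a^3 - 4*a^2 - a + 4) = a*(a - 3)*(a + 1)*(a^2 - 5*a + 4) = a*(a - 3)*(a - 1)*(a + 1)*(a - 4)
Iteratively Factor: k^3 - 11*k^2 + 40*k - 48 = (k - 4)*(k^2 - 7*k + 12) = (k - 4)*(k - 3)*(k - 4)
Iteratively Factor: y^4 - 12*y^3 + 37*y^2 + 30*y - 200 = (y - 5)*(y^3 - 7*y^2 + 2*y + 40) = (y - 5)^2*(y^2 - 2*y - 8) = (y - 5)^2*(y + 2)*(y - 4)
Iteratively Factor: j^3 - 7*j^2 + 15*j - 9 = (j - 3)*(j^2 - 4*j + 3) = (j - 3)^2*(j - 1)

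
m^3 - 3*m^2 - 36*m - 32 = (m - 8)*(m + 1)*(m + 4)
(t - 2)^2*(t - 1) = t^3 - 5*t^2 + 8*t - 4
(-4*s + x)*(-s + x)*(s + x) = 4*s^3 - s^2*x - 4*s*x^2 + x^3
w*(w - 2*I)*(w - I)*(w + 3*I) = w^4 + 7*w^2 - 6*I*w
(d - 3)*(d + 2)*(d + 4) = d^3 + 3*d^2 - 10*d - 24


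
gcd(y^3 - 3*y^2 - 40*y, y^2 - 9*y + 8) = y - 8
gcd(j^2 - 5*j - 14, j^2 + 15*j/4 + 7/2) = j + 2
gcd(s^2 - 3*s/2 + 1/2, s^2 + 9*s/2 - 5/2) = s - 1/2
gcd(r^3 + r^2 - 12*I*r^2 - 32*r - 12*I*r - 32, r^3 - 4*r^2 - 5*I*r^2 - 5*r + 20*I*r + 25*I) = r + 1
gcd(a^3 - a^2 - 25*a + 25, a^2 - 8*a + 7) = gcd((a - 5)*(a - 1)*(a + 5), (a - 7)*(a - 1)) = a - 1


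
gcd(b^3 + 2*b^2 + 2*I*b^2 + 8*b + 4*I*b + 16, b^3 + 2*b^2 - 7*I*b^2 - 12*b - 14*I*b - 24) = b + 2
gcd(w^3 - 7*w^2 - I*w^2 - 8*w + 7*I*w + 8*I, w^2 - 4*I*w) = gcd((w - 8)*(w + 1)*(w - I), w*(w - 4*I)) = 1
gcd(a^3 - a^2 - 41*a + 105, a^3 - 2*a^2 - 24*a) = 1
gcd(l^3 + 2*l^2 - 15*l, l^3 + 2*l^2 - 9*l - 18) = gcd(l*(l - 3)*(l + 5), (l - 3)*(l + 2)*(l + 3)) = l - 3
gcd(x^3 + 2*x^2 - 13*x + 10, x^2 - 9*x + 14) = x - 2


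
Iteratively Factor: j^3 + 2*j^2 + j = (j)*(j^2 + 2*j + 1) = j*(j + 1)*(j + 1)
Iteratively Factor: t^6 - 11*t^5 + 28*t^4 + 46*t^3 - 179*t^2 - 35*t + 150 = (t - 5)*(t^5 - 6*t^4 - 2*t^3 + 36*t^2 + t - 30) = (t - 5)*(t - 1)*(t^4 - 5*t^3 - 7*t^2 + 29*t + 30) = (t - 5)*(t - 3)*(t - 1)*(t^3 - 2*t^2 - 13*t - 10) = (t - 5)*(t - 3)*(t - 1)*(t + 2)*(t^2 - 4*t - 5) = (t - 5)^2*(t - 3)*(t - 1)*(t + 2)*(t + 1)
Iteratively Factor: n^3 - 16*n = (n)*(n^2 - 16) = n*(n - 4)*(n + 4)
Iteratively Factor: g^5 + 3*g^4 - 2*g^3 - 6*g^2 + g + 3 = (g + 1)*(g^4 + 2*g^3 - 4*g^2 - 2*g + 3) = (g - 1)*(g + 1)*(g^3 + 3*g^2 - g - 3) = (g - 1)^2*(g + 1)*(g^2 + 4*g + 3) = (g - 1)^2*(g + 1)*(g + 3)*(g + 1)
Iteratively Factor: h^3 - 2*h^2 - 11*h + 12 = (h + 3)*(h^2 - 5*h + 4) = (h - 4)*(h + 3)*(h - 1)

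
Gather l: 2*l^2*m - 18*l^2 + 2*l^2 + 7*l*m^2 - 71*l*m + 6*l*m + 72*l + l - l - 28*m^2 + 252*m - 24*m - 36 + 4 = l^2*(2*m - 16) + l*(7*m^2 - 65*m + 72) - 28*m^2 + 228*m - 32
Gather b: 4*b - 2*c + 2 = 4*b - 2*c + 2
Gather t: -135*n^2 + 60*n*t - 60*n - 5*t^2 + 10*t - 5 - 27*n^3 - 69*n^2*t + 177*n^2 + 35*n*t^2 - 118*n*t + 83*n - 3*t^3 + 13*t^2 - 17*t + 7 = -27*n^3 + 42*n^2 + 23*n - 3*t^3 + t^2*(35*n + 8) + t*(-69*n^2 - 58*n - 7) + 2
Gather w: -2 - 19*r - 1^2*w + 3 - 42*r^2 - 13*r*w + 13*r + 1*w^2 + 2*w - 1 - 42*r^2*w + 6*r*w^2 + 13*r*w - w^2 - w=-42*r^2*w - 42*r^2 + 6*r*w^2 - 6*r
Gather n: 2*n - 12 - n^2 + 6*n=-n^2 + 8*n - 12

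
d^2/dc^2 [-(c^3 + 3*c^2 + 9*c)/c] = -2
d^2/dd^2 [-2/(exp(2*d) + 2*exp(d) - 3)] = 4*(-4*(exp(d) + 1)^2*exp(d) + (2*exp(d) + 1)*(exp(2*d) + 2*exp(d) - 3))*exp(d)/(exp(2*d) + 2*exp(d) - 3)^3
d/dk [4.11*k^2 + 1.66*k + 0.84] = 8.22*k + 1.66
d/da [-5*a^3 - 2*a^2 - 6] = a*(-15*a - 4)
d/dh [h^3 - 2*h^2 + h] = 3*h^2 - 4*h + 1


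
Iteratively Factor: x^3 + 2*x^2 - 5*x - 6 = (x + 3)*(x^2 - x - 2) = (x + 1)*(x + 3)*(x - 2)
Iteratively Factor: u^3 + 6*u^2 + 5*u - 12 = (u + 4)*(u^2 + 2*u - 3) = (u - 1)*(u + 4)*(u + 3)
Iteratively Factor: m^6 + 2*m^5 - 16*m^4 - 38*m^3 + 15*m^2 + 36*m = (m - 4)*(m^5 + 6*m^4 + 8*m^3 - 6*m^2 - 9*m) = (m - 4)*(m + 1)*(m^4 + 5*m^3 + 3*m^2 - 9*m) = (m - 4)*(m - 1)*(m + 1)*(m^3 + 6*m^2 + 9*m) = m*(m - 4)*(m - 1)*(m + 1)*(m^2 + 6*m + 9) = m*(m - 4)*(m - 1)*(m + 1)*(m + 3)*(m + 3)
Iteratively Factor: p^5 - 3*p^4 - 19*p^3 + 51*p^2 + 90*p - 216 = (p - 4)*(p^4 + p^3 - 15*p^2 - 9*p + 54) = (p - 4)*(p - 3)*(p^3 + 4*p^2 - 3*p - 18) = (p - 4)*(p - 3)*(p + 3)*(p^2 + p - 6) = (p - 4)*(p - 3)*(p - 2)*(p + 3)*(p + 3)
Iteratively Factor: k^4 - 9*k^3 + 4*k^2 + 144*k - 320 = (k - 4)*(k^3 - 5*k^2 - 16*k + 80) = (k - 4)^2*(k^2 - k - 20) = (k - 5)*(k - 4)^2*(k + 4)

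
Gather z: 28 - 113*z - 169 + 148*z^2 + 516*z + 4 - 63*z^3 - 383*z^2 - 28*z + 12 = -63*z^3 - 235*z^2 + 375*z - 125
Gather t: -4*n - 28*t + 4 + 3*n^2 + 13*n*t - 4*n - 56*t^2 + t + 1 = 3*n^2 - 8*n - 56*t^2 + t*(13*n - 27) + 5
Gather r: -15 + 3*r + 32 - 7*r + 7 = 24 - 4*r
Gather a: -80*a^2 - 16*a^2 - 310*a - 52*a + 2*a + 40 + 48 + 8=-96*a^2 - 360*a + 96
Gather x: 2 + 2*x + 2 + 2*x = 4*x + 4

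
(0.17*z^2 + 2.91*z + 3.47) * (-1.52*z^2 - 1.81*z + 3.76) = -0.2584*z^4 - 4.7309*z^3 - 9.9023*z^2 + 4.6609*z + 13.0472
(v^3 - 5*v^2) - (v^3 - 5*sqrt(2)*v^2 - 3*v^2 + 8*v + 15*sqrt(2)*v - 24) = -2*v^2 + 5*sqrt(2)*v^2 - 15*sqrt(2)*v - 8*v + 24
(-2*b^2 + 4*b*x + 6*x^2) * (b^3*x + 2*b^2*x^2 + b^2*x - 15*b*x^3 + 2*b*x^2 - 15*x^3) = -2*b^5*x - 2*b^4*x + 44*b^3*x^3 - 48*b^2*x^4 + 44*b^2*x^3 - 90*b*x^5 - 48*b*x^4 - 90*x^5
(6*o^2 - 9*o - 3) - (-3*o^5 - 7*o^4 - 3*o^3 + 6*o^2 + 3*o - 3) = 3*o^5 + 7*o^4 + 3*o^3 - 12*o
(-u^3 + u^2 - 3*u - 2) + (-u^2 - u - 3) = -u^3 - 4*u - 5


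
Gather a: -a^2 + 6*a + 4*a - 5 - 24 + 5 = -a^2 + 10*a - 24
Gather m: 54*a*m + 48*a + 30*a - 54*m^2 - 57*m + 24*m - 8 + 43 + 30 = 78*a - 54*m^2 + m*(54*a - 33) + 65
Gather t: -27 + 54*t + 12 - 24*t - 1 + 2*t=32*t - 16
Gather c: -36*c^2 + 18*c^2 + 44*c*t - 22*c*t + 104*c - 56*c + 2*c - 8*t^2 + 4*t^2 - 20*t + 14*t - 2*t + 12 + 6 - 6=-18*c^2 + c*(22*t + 50) - 4*t^2 - 8*t + 12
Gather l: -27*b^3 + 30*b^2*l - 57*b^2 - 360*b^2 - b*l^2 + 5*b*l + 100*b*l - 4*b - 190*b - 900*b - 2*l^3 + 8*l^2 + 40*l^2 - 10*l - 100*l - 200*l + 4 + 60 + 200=-27*b^3 - 417*b^2 - 1094*b - 2*l^3 + l^2*(48 - b) + l*(30*b^2 + 105*b - 310) + 264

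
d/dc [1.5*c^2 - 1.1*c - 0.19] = 3.0*c - 1.1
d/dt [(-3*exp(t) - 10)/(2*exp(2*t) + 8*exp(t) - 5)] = (6*exp(2*t) + 40*exp(t) + 95)*exp(t)/(4*exp(4*t) + 32*exp(3*t) + 44*exp(2*t) - 80*exp(t) + 25)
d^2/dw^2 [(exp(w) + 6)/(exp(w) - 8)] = 14*(exp(w) + 8)*exp(w)/(exp(3*w) - 24*exp(2*w) + 192*exp(w) - 512)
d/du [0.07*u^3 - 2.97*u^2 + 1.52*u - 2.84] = 0.21*u^2 - 5.94*u + 1.52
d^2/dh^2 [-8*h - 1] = 0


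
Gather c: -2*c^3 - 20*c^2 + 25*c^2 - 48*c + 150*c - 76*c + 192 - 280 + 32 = -2*c^3 + 5*c^2 + 26*c - 56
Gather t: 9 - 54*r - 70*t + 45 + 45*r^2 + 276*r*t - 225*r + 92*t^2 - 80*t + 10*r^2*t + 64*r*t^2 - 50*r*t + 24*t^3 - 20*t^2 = 45*r^2 - 279*r + 24*t^3 + t^2*(64*r + 72) + t*(10*r^2 + 226*r - 150) + 54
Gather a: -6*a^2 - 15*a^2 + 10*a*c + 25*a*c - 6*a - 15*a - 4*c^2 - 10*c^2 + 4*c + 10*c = -21*a^2 + a*(35*c - 21) - 14*c^2 + 14*c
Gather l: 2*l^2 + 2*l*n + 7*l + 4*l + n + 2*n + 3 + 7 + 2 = 2*l^2 + l*(2*n + 11) + 3*n + 12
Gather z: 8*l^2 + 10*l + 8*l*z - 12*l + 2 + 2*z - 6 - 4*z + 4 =8*l^2 - 2*l + z*(8*l - 2)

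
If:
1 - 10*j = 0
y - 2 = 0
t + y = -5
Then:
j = 1/10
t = -7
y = 2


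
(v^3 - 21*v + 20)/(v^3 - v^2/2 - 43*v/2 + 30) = 2*(v - 1)/(2*v - 3)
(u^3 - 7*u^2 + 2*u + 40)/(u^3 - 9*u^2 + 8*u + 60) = (u - 4)/(u - 6)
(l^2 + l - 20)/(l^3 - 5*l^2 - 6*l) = (-l^2 - l + 20)/(l*(-l^2 + 5*l + 6))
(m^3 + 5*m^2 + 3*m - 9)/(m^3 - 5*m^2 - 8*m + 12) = (m^2 + 6*m + 9)/(m^2 - 4*m - 12)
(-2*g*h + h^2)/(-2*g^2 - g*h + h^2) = h/(g + h)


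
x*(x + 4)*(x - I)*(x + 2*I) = x^4 + 4*x^3 + I*x^3 + 2*x^2 + 4*I*x^2 + 8*x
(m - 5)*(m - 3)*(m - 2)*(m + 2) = m^4 - 8*m^3 + 11*m^2 + 32*m - 60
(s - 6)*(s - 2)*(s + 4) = s^3 - 4*s^2 - 20*s + 48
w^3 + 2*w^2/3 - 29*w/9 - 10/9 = (w - 5/3)*(w + 1/3)*(w + 2)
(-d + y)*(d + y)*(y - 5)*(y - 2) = -d^2*y^2 + 7*d^2*y - 10*d^2 + y^4 - 7*y^3 + 10*y^2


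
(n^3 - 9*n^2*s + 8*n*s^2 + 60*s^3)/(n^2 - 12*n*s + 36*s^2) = (-n^2 + 3*n*s + 10*s^2)/(-n + 6*s)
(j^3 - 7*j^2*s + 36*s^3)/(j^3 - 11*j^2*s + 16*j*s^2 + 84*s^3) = (-j + 3*s)/(-j + 7*s)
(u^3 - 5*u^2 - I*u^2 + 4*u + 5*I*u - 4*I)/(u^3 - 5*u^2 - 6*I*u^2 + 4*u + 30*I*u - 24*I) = (u - I)/(u - 6*I)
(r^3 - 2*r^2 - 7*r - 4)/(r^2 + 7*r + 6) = (r^2 - 3*r - 4)/(r + 6)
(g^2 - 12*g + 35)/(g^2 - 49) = (g - 5)/(g + 7)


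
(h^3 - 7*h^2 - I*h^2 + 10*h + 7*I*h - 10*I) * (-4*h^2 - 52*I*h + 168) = -4*h^5 + 28*h^4 - 48*I*h^4 + 76*h^3 + 336*I*h^3 - 812*h^2 - 648*I*h^2 + 1160*h + 1176*I*h - 1680*I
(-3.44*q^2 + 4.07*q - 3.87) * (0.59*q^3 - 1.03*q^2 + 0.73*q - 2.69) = -2.0296*q^5 + 5.9445*q^4 - 8.9866*q^3 + 16.2108*q^2 - 13.7734*q + 10.4103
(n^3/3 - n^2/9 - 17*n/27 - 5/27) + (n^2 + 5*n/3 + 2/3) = n^3/3 + 8*n^2/9 + 28*n/27 + 13/27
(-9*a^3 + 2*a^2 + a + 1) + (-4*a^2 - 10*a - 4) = -9*a^3 - 2*a^2 - 9*a - 3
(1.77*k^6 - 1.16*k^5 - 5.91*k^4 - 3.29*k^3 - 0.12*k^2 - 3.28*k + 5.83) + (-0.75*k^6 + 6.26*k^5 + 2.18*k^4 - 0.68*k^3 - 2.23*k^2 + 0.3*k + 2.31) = 1.02*k^6 + 5.1*k^5 - 3.73*k^4 - 3.97*k^3 - 2.35*k^2 - 2.98*k + 8.14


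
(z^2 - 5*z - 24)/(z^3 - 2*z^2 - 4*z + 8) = (z^2 - 5*z - 24)/(z^3 - 2*z^2 - 4*z + 8)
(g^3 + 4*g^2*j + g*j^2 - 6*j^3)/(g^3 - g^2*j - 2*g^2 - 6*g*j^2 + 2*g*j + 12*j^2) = (g^2 + 2*g*j - 3*j^2)/(g^2 - 3*g*j - 2*g + 6*j)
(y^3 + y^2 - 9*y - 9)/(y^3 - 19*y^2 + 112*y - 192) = (y^2 + 4*y + 3)/(y^2 - 16*y + 64)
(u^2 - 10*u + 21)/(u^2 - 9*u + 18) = (u - 7)/(u - 6)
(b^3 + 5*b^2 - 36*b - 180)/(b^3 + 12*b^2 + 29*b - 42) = (b^2 - b - 30)/(b^2 + 6*b - 7)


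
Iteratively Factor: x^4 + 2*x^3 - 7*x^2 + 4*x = (x + 4)*(x^3 - 2*x^2 + x) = (x - 1)*(x + 4)*(x^2 - x) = (x - 1)^2*(x + 4)*(x)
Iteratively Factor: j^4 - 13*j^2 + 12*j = (j + 4)*(j^3 - 4*j^2 + 3*j) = (j - 3)*(j + 4)*(j^2 - j) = (j - 3)*(j - 1)*(j + 4)*(j)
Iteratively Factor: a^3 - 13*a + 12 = (a + 4)*(a^2 - 4*a + 3) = (a - 3)*(a + 4)*(a - 1)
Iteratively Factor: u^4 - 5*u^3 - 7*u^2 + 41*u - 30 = (u - 1)*(u^3 - 4*u^2 - 11*u + 30) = (u - 5)*(u - 1)*(u^2 + u - 6) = (u - 5)*(u - 1)*(u + 3)*(u - 2)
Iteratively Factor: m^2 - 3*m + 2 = (m - 2)*(m - 1)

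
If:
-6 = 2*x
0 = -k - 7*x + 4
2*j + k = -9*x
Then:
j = 1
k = 25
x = -3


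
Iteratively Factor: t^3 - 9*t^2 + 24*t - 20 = (t - 2)*(t^2 - 7*t + 10) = (t - 2)^2*(t - 5)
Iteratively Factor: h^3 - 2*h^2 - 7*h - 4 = (h - 4)*(h^2 + 2*h + 1) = (h - 4)*(h + 1)*(h + 1)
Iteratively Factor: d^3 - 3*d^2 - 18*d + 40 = (d - 2)*(d^2 - d - 20) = (d - 5)*(d - 2)*(d + 4)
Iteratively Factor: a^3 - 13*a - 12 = (a + 1)*(a^2 - a - 12) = (a + 1)*(a + 3)*(a - 4)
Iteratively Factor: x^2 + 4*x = (x)*(x + 4)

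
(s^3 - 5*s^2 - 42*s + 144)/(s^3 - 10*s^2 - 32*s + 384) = (s - 3)/(s - 8)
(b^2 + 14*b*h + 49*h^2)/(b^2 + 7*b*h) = (b + 7*h)/b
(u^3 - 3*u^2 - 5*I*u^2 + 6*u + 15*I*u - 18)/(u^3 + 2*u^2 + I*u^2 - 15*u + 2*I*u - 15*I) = (u - 6*I)/(u + 5)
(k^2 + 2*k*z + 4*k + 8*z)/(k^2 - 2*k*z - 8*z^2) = (-k - 4)/(-k + 4*z)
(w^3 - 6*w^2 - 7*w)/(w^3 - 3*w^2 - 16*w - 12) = w*(w - 7)/(w^2 - 4*w - 12)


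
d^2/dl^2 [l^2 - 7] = 2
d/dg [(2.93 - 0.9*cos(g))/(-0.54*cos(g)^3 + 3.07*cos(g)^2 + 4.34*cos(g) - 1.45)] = (0.972*cos(g)^3 - 7.5096*cos(g)^2 + 17.9902*cos(g) + 11.4112)*sin(g)/(0.2916*cos(g)^6 - 3.3156*cos(g)^5 + 4.7377*cos(g)^4 + 28.2136*cos(g)^3 + 9.9326*cos(g)^2 - 12.586*cos(g) + 2.1025)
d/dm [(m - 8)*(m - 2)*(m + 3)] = 3*m^2 - 14*m - 14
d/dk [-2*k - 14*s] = -2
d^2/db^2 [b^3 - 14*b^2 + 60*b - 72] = 6*b - 28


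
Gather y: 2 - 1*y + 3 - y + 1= 6 - 2*y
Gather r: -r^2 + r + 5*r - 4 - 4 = -r^2 + 6*r - 8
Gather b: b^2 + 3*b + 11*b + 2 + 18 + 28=b^2 + 14*b + 48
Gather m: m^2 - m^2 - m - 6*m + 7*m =0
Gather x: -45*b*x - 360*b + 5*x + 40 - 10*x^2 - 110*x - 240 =-360*b - 10*x^2 + x*(-45*b - 105) - 200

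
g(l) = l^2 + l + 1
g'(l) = 2*l + 1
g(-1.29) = 1.37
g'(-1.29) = -1.58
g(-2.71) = 5.63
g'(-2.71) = -4.42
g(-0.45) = 0.75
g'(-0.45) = 0.10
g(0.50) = 1.75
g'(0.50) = 2.00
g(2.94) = 12.58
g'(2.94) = 6.88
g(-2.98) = 6.90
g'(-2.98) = -4.96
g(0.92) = 2.77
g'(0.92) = 2.84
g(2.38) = 9.04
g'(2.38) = 5.76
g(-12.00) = 133.00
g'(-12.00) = -23.00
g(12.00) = 157.00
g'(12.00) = 25.00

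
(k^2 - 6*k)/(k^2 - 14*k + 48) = k/(k - 8)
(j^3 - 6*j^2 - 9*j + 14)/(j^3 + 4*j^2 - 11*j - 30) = (j^2 - 8*j + 7)/(j^2 + 2*j - 15)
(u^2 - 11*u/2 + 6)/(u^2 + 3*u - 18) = (u^2 - 11*u/2 + 6)/(u^2 + 3*u - 18)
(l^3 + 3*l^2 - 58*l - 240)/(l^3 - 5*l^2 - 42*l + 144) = (l + 5)/(l - 3)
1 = 1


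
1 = 1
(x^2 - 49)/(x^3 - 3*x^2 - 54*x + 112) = (x - 7)/(x^2 - 10*x + 16)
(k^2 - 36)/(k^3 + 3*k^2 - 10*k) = (k^2 - 36)/(k*(k^2 + 3*k - 10))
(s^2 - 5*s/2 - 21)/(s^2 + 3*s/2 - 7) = (s - 6)/(s - 2)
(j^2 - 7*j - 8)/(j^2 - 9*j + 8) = (j + 1)/(j - 1)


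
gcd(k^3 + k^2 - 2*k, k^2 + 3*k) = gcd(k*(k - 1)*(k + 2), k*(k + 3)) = k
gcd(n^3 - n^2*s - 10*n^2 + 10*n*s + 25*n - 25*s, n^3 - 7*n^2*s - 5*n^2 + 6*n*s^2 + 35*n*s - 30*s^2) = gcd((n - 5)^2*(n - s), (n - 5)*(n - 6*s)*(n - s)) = -n^2 + n*s + 5*n - 5*s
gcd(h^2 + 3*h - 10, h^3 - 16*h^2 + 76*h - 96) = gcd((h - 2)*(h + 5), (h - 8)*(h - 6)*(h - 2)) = h - 2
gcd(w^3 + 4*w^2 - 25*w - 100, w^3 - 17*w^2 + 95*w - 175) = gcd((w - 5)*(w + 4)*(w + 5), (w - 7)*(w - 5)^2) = w - 5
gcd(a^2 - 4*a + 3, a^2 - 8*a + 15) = a - 3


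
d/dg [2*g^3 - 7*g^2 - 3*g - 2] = 6*g^2 - 14*g - 3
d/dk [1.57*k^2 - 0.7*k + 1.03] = 3.14*k - 0.7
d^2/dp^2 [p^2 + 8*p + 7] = 2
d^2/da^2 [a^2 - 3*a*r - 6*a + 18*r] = 2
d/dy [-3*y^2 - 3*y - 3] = -6*y - 3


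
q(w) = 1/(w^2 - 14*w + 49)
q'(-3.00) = 0.00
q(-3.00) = 0.01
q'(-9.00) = 0.00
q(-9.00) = 0.00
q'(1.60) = 0.01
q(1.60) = 0.03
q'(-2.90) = 0.00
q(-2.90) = 0.01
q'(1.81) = 0.01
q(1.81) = 0.04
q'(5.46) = 0.55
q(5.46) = 0.42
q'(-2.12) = 0.00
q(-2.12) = 0.01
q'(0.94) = 0.01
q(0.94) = 0.03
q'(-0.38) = 0.00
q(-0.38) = 0.02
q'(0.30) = 0.01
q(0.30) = 0.02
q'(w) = (14 - 2*w)/(w^2 - 14*w + 49)^2 = 2*(7 - w)/(w^2 - 14*w + 49)^2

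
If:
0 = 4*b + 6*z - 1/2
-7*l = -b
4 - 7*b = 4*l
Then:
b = 28/53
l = 4/53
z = -57/212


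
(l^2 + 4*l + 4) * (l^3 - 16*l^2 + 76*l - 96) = l^5 - 12*l^4 + 16*l^3 + 144*l^2 - 80*l - 384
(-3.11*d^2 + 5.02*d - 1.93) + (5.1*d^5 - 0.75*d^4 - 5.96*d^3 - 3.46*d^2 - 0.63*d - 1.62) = 5.1*d^5 - 0.75*d^4 - 5.96*d^3 - 6.57*d^2 + 4.39*d - 3.55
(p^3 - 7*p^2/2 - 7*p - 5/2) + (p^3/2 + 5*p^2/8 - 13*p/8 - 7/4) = 3*p^3/2 - 23*p^2/8 - 69*p/8 - 17/4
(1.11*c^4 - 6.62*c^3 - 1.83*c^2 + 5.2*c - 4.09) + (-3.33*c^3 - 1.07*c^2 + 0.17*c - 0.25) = 1.11*c^4 - 9.95*c^3 - 2.9*c^2 + 5.37*c - 4.34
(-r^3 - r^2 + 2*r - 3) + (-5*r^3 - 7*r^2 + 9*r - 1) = -6*r^3 - 8*r^2 + 11*r - 4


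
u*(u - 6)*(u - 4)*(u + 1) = u^4 - 9*u^3 + 14*u^2 + 24*u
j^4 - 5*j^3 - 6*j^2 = j^2*(j - 6)*(j + 1)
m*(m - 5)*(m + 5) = m^3 - 25*m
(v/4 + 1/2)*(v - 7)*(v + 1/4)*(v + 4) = v^4/4 - 3*v^3/16 - 137*v^2/16 - 129*v/8 - 7/2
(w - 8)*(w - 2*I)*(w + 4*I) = w^3 - 8*w^2 + 2*I*w^2 + 8*w - 16*I*w - 64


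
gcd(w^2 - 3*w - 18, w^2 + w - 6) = w + 3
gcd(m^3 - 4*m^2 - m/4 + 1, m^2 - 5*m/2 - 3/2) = m + 1/2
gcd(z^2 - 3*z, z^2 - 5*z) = z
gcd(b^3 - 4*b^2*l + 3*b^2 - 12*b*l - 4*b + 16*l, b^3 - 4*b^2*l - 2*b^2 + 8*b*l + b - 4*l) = b^2 - 4*b*l - b + 4*l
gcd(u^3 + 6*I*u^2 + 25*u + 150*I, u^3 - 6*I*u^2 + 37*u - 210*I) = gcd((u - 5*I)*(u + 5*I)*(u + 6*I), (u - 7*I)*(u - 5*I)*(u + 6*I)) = u^2 + I*u + 30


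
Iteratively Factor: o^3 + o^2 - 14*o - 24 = (o + 3)*(o^2 - 2*o - 8) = (o - 4)*(o + 3)*(o + 2)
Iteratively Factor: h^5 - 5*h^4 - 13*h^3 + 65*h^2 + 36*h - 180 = (h - 3)*(h^4 - 2*h^3 - 19*h^2 + 8*h + 60) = (h - 3)*(h - 2)*(h^3 - 19*h - 30) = (h - 3)*(h - 2)*(h + 2)*(h^2 - 2*h - 15) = (h - 5)*(h - 3)*(h - 2)*(h + 2)*(h + 3)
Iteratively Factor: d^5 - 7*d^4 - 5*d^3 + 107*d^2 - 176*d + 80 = (d + 4)*(d^4 - 11*d^3 + 39*d^2 - 49*d + 20) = (d - 4)*(d + 4)*(d^3 - 7*d^2 + 11*d - 5) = (d - 4)*(d - 1)*(d + 4)*(d^2 - 6*d + 5) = (d - 4)*(d - 1)^2*(d + 4)*(d - 5)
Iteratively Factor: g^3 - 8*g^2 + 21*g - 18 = (g - 3)*(g^2 - 5*g + 6) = (g - 3)*(g - 2)*(g - 3)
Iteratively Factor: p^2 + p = (p)*(p + 1)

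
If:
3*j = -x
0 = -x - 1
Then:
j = 1/3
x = -1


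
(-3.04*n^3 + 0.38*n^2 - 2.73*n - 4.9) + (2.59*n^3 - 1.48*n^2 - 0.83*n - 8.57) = -0.45*n^3 - 1.1*n^2 - 3.56*n - 13.47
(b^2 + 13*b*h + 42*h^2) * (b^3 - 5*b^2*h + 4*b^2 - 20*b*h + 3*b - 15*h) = b^5 + 8*b^4*h + 4*b^4 - 23*b^3*h^2 + 32*b^3*h + 3*b^3 - 210*b^2*h^3 - 92*b^2*h^2 + 24*b^2*h - 840*b*h^3 - 69*b*h^2 - 630*h^3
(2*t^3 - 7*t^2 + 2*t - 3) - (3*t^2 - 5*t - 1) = 2*t^3 - 10*t^2 + 7*t - 2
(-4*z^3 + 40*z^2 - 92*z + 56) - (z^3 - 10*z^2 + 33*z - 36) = -5*z^3 + 50*z^2 - 125*z + 92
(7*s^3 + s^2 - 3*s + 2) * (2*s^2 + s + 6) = 14*s^5 + 9*s^4 + 37*s^3 + 7*s^2 - 16*s + 12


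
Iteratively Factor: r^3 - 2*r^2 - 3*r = (r)*(r^2 - 2*r - 3) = r*(r + 1)*(r - 3)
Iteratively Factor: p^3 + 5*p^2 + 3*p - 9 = (p - 1)*(p^2 + 6*p + 9) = (p - 1)*(p + 3)*(p + 3)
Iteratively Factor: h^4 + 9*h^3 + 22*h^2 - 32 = (h + 4)*(h^3 + 5*h^2 + 2*h - 8) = (h + 4)^2*(h^2 + h - 2) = (h + 2)*(h + 4)^2*(h - 1)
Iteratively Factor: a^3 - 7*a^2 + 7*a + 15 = (a - 3)*(a^2 - 4*a - 5) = (a - 5)*(a - 3)*(a + 1)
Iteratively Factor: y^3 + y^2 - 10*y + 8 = (y - 1)*(y^2 + 2*y - 8) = (y - 2)*(y - 1)*(y + 4)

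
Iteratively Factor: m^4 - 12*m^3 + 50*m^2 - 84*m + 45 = (m - 5)*(m^3 - 7*m^2 + 15*m - 9) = (m - 5)*(m - 1)*(m^2 - 6*m + 9) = (m - 5)*(m - 3)*(m - 1)*(m - 3)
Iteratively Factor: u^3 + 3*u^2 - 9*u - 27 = (u + 3)*(u^2 - 9) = (u - 3)*(u + 3)*(u + 3)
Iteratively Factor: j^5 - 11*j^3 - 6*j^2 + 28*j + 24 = (j - 2)*(j^4 + 2*j^3 - 7*j^2 - 20*j - 12) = (j - 2)*(j + 1)*(j^3 + j^2 - 8*j - 12) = (j - 3)*(j - 2)*(j + 1)*(j^2 + 4*j + 4) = (j - 3)*(j - 2)*(j + 1)*(j + 2)*(j + 2)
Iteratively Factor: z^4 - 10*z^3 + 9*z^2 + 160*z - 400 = (z + 4)*(z^3 - 14*z^2 + 65*z - 100) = (z - 4)*(z + 4)*(z^2 - 10*z + 25) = (z - 5)*(z - 4)*(z + 4)*(z - 5)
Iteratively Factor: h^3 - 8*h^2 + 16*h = (h)*(h^2 - 8*h + 16) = h*(h - 4)*(h - 4)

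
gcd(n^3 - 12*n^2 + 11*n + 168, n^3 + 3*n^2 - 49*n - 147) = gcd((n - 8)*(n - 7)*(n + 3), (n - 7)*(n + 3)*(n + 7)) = n^2 - 4*n - 21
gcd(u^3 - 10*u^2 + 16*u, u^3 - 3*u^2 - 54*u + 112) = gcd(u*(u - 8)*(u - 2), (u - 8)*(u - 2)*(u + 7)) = u^2 - 10*u + 16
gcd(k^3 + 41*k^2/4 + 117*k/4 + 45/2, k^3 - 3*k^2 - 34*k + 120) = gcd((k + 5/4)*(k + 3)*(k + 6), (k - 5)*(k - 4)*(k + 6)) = k + 6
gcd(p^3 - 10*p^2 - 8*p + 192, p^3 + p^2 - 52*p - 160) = p^2 - 4*p - 32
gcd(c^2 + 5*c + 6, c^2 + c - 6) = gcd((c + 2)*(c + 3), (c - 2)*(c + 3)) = c + 3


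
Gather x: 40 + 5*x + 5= 5*x + 45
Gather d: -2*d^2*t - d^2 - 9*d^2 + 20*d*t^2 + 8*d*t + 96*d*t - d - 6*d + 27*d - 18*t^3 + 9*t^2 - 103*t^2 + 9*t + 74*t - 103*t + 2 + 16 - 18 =d^2*(-2*t - 10) + d*(20*t^2 + 104*t + 20) - 18*t^3 - 94*t^2 - 20*t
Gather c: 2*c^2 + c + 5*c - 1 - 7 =2*c^2 + 6*c - 8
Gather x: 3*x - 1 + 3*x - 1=6*x - 2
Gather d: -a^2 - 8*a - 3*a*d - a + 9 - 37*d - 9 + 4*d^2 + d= -a^2 - 9*a + 4*d^2 + d*(-3*a - 36)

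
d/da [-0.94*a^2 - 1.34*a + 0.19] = -1.88*a - 1.34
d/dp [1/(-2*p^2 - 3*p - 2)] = (4*p + 3)/(2*p^2 + 3*p + 2)^2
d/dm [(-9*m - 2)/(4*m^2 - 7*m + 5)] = (36*m^2 + 16*m - 59)/(16*m^4 - 56*m^3 + 89*m^2 - 70*m + 25)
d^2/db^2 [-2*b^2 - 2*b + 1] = -4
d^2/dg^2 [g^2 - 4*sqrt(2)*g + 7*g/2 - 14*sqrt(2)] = 2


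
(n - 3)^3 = n^3 - 9*n^2 + 27*n - 27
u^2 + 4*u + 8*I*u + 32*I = (u + 4)*(u + 8*I)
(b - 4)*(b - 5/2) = b^2 - 13*b/2 + 10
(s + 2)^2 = s^2 + 4*s + 4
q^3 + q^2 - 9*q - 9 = (q - 3)*(q + 1)*(q + 3)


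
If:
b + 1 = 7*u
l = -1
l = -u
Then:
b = 6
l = -1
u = 1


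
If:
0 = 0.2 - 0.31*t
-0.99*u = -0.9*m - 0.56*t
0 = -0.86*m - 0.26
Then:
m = -0.30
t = 0.65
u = 0.09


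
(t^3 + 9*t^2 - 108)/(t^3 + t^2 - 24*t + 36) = (t + 6)/(t - 2)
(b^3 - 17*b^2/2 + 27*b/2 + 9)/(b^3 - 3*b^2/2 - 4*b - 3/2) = (b - 6)/(b + 1)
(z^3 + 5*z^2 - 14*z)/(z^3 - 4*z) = (z + 7)/(z + 2)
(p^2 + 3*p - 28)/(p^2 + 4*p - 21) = (p - 4)/(p - 3)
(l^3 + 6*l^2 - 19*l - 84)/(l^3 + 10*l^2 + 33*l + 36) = (l^2 + 3*l - 28)/(l^2 + 7*l + 12)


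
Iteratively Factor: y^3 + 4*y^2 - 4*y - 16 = (y - 2)*(y^2 + 6*y + 8) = (y - 2)*(y + 4)*(y + 2)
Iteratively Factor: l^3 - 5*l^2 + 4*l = (l - 4)*(l^2 - l) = (l - 4)*(l - 1)*(l)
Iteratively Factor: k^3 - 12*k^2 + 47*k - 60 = (k - 4)*(k^2 - 8*k + 15) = (k - 4)*(k - 3)*(k - 5)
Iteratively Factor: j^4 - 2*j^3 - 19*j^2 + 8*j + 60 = (j + 3)*(j^3 - 5*j^2 - 4*j + 20) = (j - 2)*(j + 3)*(j^2 - 3*j - 10) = (j - 2)*(j + 2)*(j + 3)*(j - 5)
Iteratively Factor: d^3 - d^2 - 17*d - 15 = (d - 5)*(d^2 + 4*d + 3) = (d - 5)*(d + 1)*(d + 3)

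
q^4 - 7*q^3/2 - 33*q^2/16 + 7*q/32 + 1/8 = (q - 4)*(q - 1/4)*(q + 1/4)*(q + 1/2)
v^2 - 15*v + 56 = (v - 8)*(v - 7)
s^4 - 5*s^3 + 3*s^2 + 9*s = s*(s - 3)^2*(s + 1)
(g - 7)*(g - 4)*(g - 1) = g^3 - 12*g^2 + 39*g - 28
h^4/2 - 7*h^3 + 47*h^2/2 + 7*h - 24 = (h/2 + 1/2)*(h - 8)*(h - 6)*(h - 1)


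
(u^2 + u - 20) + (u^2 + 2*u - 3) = 2*u^2 + 3*u - 23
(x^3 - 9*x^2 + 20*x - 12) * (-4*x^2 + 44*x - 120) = -4*x^5 + 80*x^4 - 596*x^3 + 2008*x^2 - 2928*x + 1440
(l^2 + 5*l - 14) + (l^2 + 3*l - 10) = 2*l^2 + 8*l - 24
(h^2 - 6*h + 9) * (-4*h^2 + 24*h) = -4*h^4 + 48*h^3 - 180*h^2 + 216*h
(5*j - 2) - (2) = 5*j - 4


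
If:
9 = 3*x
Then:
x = 3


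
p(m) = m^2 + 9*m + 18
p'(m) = 2*m + 9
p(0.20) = 19.84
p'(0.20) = 9.40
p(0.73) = 25.10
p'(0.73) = 10.46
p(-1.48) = 6.87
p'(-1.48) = 6.04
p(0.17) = 19.56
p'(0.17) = 9.34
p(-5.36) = -1.51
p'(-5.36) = -1.72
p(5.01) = 88.19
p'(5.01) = 19.02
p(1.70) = 36.19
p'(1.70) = 12.40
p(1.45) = 33.15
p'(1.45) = 11.90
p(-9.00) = 18.00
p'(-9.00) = -9.00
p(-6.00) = 0.00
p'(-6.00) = -3.00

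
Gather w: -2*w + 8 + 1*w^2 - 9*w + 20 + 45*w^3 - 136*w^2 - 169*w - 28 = 45*w^3 - 135*w^2 - 180*w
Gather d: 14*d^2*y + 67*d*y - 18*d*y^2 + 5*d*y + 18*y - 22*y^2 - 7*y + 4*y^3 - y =14*d^2*y + d*(-18*y^2 + 72*y) + 4*y^3 - 22*y^2 + 10*y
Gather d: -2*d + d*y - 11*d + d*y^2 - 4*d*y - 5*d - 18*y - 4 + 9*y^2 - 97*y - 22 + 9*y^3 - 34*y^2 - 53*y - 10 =d*(y^2 - 3*y - 18) + 9*y^3 - 25*y^2 - 168*y - 36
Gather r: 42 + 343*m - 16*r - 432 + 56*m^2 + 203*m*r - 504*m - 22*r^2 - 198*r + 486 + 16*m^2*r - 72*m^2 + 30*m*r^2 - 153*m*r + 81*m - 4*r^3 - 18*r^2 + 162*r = -16*m^2 - 80*m - 4*r^3 + r^2*(30*m - 40) + r*(16*m^2 + 50*m - 52) + 96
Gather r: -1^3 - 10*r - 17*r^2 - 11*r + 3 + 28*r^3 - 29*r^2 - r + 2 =28*r^3 - 46*r^2 - 22*r + 4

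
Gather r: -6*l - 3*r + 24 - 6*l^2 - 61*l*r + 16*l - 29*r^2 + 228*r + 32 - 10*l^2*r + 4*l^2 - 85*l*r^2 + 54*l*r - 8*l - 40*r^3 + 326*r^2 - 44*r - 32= -2*l^2 + 2*l - 40*r^3 + r^2*(297 - 85*l) + r*(-10*l^2 - 7*l + 181) + 24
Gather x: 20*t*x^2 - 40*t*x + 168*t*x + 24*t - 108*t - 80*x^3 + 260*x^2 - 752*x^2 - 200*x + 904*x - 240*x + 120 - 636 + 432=-84*t - 80*x^3 + x^2*(20*t - 492) + x*(128*t + 464) - 84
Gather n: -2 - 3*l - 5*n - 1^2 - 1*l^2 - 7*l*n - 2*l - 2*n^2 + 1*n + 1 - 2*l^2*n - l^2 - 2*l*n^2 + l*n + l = -2*l^2 - 4*l + n^2*(-2*l - 2) + n*(-2*l^2 - 6*l - 4) - 2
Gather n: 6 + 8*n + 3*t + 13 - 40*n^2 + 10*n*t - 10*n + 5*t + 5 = -40*n^2 + n*(10*t - 2) + 8*t + 24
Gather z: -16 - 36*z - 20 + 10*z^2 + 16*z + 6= 10*z^2 - 20*z - 30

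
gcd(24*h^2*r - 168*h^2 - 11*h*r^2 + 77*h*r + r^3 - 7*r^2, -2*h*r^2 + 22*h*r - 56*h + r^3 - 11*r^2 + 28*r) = r - 7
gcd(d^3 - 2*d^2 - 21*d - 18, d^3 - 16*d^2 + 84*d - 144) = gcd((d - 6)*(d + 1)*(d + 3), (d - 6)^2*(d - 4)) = d - 6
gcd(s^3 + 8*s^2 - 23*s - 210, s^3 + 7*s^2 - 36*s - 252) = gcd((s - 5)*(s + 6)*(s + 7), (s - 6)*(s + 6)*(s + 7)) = s^2 + 13*s + 42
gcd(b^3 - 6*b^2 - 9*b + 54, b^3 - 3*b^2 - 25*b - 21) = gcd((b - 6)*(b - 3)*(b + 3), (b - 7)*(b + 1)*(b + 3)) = b + 3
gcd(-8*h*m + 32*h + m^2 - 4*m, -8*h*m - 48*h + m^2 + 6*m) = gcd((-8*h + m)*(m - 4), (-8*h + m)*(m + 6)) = 8*h - m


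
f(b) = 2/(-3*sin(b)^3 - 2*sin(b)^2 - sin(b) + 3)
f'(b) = 2*(9*sin(b)^2*cos(b) + 4*sin(b)*cos(b) + cos(b))/(-3*sin(b)^3 - 2*sin(b)^2 - sin(b) + 3)^2 = 2*(9*sin(b)^2 + 4*sin(b) + 1)*cos(b)/(3*sin(b)^3 + 2*sin(b)^2 + sin(b) - 3)^2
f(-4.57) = -0.70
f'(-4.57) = -0.48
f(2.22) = -3.44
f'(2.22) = -35.34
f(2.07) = -1.38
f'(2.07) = -5.21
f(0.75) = 4.56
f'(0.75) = 60.06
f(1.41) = -0.71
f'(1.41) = 0.55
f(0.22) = 0.75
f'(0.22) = 0.64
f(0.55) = 1.33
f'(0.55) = 4.19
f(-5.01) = -0.83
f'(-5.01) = 1.32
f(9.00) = 0.98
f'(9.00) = -1.83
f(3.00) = 0.71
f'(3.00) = -0.44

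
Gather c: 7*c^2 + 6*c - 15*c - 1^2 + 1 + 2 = 7*c^2 - 9*c + 2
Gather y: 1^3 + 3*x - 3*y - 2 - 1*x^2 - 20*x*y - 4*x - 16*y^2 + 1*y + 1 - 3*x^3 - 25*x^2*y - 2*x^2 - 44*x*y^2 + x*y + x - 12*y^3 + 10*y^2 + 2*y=-3*x^3 - 3*x^2 - 12*y^3 + y^2*(-44*x - 6) + y*(-25*x^2 - 19*x)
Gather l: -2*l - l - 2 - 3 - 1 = -3*l - 6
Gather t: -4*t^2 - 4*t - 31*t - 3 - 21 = -4*t^2 - 35*t - 24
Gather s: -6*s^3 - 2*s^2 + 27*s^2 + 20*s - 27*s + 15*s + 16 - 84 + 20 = -6*s^3 + 25*s^2 + 8*s - 48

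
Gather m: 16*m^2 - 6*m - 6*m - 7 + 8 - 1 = 16*m^2 - 12*m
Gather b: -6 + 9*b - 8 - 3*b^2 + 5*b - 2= -3*b^2 + 14*b - 16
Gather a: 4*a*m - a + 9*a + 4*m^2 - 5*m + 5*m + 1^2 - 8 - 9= a*(4*m + 8) + 4*m^2 - 16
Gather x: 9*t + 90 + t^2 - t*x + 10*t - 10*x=t^2 + 19*t + x*(-t - 10) + 90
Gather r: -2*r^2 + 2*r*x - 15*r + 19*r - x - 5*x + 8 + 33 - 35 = -2*r^2 + r*(2*x + 4) - 6*x + 6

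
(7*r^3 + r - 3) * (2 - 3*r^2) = -21*r^5 + 11*r^3 + 9*r^2 + 2*r - 6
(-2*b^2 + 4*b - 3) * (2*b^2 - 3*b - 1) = -4*b^4 + 14*b^3 - 16*b^2 + 5*b + 3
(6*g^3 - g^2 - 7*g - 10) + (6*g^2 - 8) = 6*g^3 + 5*g^2 - 7*g - 18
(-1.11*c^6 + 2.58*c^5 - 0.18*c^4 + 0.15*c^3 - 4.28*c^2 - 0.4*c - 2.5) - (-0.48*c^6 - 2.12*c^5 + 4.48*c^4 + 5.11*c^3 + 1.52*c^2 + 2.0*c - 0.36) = -0.63*c^6 + 4.7*c^5 - 4.66*c^4 - 4.96*c^3 - 5.8*c^2 - 2.4*c - 2.14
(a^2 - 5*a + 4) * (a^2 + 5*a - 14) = a^4 - 35*a^2 + 90*a - 56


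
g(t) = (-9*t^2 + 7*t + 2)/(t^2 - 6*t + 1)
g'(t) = (6 - 2*t)*(-9*t^2 + 7*t + 2)/(t^2 - 6*t + 1)^2 + (7 - 18*t)/(t^2 - 6*t + 1)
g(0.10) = 6.37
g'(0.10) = 102.74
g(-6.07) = -5.01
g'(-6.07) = 0.34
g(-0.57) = -1.04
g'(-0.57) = 2.08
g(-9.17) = -5.85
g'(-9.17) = 0.21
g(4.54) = 26.96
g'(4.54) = 28.03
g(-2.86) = -3.48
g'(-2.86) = 0.67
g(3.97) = 15.87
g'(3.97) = 13.49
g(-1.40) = -2.24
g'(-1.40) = 1.10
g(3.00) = 7.25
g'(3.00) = 5.88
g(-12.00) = -6.35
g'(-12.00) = 0.15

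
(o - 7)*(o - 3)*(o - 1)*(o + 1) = o^4 - 10*o^3 + 20*o^2 + 10*o - 21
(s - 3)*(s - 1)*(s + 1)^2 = s^4 - 2*s^3 - 4*s^2 + 2*s + 3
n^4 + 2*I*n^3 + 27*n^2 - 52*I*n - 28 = (n - 2*I)^2*(n - I)*(n + 7*I)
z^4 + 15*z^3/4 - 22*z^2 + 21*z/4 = z*(z - 3)*(z - 1/4)*(z + 7)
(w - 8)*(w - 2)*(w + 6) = w^3 - 4*w^2 - 44*w + 96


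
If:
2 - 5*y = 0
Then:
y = 2/5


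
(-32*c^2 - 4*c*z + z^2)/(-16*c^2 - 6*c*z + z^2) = (4*c + z)/(2*c + z)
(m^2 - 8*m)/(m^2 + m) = (m - 8)/(m + 1)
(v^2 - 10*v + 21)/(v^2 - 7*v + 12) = (v - 7)/(v - 4)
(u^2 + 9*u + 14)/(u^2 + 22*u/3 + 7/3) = 3*(u + 2)/(3*u + 1)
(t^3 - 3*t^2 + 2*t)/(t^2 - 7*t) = (t^2 - 3*t + 2)/(t - 7)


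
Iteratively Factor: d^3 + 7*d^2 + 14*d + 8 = (d + 4)*(d^2 + 3*d + 2) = (d + 1)*(d + 4)*(d + 2)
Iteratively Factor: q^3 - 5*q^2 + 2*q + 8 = (q - 2)*(q^2 - 3*q - 4) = (q - 4)*(q - 2)*(q + 1)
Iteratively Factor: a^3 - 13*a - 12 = (a + 3)*(a^2 - 3*a - 4) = (a + 1)*(a + 3)*(a - 4)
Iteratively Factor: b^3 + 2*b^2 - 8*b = (b + 4)*(b^2 - 2*b) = b*(b + 4)*(b - 2)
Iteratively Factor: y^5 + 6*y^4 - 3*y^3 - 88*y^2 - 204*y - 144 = (y + 2)*(y^4 + 4*y^3 - 11*y^2 - 66*y - 72) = (y + 2)*(y + 3)*(y^3 + y^2 - 14*y - 24) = (y - 4)*(y + 2)*(y + 3)*(y^2 + 5*y + 6) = (y - 4)*(y + 2)^2*(y + 3)*(y + 3)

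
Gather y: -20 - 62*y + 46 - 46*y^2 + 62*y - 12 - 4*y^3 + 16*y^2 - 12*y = -4*y^3 - 30*y^2 - 12*y + 14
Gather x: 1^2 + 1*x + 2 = x + 3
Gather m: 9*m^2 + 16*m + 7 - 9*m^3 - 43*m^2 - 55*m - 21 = -9*m^3 - 34*m^2 - 39*m - 14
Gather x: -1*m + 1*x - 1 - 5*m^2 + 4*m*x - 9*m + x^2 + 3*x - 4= -5*m^2 - 10*m + x^2 + x*(4*m + 4) - 5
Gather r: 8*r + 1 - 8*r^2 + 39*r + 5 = -8*r^2 + 47*r + 6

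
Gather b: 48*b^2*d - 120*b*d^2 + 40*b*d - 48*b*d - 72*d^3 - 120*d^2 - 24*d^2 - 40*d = 48*b^2*d + b*(-120*d^2 - 8*d) - 72*d^3 - 144*d^2 - 40*d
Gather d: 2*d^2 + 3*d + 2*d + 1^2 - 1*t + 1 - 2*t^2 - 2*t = 2*d^2 + 5*d - 2*t^2 - 3*t + 2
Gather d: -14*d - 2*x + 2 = -14*d - 2*x + 2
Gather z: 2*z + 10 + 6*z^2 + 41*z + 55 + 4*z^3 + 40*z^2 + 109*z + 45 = 4*z^3 + 46*z^2 + 152*z + 110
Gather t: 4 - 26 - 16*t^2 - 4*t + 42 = -16*t^2 - 4*t + 20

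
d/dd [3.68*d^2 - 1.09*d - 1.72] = 7.36*d - 1.09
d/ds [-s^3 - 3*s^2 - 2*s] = -3*s^2 - 6*s - 2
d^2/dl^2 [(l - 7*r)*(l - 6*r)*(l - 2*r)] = 6*l - 30*r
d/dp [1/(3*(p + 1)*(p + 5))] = 2*(-p - 3)/(3*(p^4 + 12*p^3 + 46*p^2 + 60*p + 25))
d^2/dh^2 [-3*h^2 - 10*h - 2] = -6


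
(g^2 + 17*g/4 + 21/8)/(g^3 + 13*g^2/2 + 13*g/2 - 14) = (g + 3/4)/(g^2 + 3*g - 4)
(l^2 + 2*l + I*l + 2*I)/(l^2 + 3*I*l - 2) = (l + 2)/(l + 2*I)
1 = 1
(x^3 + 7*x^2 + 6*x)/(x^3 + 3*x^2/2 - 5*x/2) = 2*(x^2 + 7*x + 6)/(2*x^2 + 3*x - 5)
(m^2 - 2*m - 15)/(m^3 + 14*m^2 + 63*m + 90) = (m - 5)/(m^2 + 11*m + 30)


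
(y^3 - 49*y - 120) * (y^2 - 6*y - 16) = y^5 - 6*y^4 - 65*y^3 + 174*y^2 + 1504*y + 1920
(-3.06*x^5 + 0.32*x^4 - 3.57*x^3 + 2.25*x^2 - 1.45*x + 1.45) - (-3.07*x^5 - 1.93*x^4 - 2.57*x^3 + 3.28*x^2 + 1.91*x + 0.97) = 0.00999999999999979*x^5 + 2.25*x^4 - 1.0*x^3 - 1.03*x^2 - 3.36*x + 0.48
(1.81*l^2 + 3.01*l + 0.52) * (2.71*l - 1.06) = 4.9051*l^3 + 6.2385*l^2 - 1.7814*l - 0.5512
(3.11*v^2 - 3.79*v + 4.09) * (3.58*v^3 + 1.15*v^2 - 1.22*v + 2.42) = 11.1338*v^5 - 9.9917*v^4 + 6.4895*v^3 + 16.8535*v^2 - 14.1616*v + 9.8978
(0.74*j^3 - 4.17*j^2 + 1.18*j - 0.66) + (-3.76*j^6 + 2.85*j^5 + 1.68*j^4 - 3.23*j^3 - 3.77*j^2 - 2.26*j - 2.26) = -3.76*j^6 + 2.85*j^5 + 1.68*j^4 - 2.49*j^3 - 7.94*j^2 - 1.08*j - 2.92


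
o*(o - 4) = o^2 - 4*o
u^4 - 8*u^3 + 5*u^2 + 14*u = u*(u - 7)*(u - 2)*(u + 1)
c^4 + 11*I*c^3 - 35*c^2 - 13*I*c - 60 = (c - I)*(c + 3*I)*(c + 4*I)*(c + 5*I)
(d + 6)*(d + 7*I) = d^2 + 6*d + 7*I*d + 42*I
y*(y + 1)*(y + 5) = y^3 + 6*y^2 + 5*y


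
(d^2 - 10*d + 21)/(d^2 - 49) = (d - 3)/(d + 7)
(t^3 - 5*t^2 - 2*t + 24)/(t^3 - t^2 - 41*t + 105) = (t^2 - 2*t - 8)/(t^2 + 2*t - 35)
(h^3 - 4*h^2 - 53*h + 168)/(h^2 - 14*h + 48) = (h^2 + 4*h - 21)/(h - 6)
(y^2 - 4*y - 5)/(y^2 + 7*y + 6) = (y - 5)/(y + 6)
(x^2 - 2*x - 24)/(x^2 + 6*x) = (x^2 - 2*x - 24)/(x*(x + 6))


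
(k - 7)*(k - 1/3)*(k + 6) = k^3 - 4*k^2/3 - 125*k/3 + 14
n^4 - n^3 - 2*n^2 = n^2*(n - 2)*(n + 1)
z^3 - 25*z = z*(z - 5)*(z + 5)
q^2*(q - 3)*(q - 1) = q^4 - 4*q^3 + 3*q^2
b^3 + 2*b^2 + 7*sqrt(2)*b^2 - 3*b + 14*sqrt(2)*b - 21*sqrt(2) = (b - 1)*(b + 3)*(b + 7*sqrt(2))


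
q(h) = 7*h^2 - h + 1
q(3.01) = 61.41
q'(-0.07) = -1.98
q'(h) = 14*h - 1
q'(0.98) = 12.72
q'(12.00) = 167.00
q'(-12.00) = -169.00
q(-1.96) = 29.85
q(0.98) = 6.74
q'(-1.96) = -28.44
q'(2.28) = 30.92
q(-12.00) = 1021.00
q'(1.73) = 23.22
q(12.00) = 997.00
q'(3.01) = 41.14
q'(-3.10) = -44.40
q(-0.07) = 1.10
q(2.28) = 35.11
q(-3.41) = 85.81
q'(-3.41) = -48.74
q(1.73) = 20.22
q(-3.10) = 71.37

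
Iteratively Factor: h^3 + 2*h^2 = (h)*(h^2 + 2*h) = h^2*(h + 2)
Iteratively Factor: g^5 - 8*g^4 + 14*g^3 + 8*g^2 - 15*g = (g - 5)*(g^4 - 3*g^3 - g^2 + 3*g) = (g - 5)*(g - 3)*(g^3 - g) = (g - 5)*(g - 3)*(g + 1)*(g^2 - g) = g*(g - 5)*(g - 3)*(g + 1)*(g - 1)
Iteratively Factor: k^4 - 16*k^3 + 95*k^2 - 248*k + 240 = (k - 5)*(k^3 - 11*k^2 + 40*k - 48) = (k - 5)*(k - 4)*(k^2 - 7*k + 12) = (k - 5)*(k - 4)^2*(k - 3)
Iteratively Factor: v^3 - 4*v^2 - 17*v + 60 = (v - 5)*(v^2 + v - 12) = (v - 5)*(v + 4)*(v - 3)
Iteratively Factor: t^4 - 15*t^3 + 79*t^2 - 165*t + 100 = (t - 5)*(t^3 - 10*t^2 + 29*t - 20) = (t - 5)^2*(t^2 - 5*t + 4) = (t - 5)^2*(t - 1)*(t - 4)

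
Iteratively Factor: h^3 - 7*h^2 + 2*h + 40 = (h - 5)*(h^2 - 2*h - 8) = (h - 5)*(h - 4)*(h + 2)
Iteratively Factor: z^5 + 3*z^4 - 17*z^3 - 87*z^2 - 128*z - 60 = (z - 5)*(z^4 + 8*z^3 + 23*z^2 + 28*z + 12) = (z - 5)*(z + 2)*(z^3 + 6*z^2 + 11*z + 6) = (z - 5)*(z + 2)^2*(z^2 + 4*z + 3) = (z - 5)*(z + 2)^2*(z + 3)*(z + 1)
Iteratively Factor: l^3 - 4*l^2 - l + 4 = (l - 1)*(l^2 - 3*l - 4) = (l - 1)*(l + 1)*(l - 4)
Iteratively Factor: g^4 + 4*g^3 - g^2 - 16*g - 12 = (g + 2)*(g^3 + 2*g^2 - 5*g - 6) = (g + 1)*(g + 2)*(g^2 + g - 6) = (g + 1)*(g + 2)*(g + 3)*(g - 2)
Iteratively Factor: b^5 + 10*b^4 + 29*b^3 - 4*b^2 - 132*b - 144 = (b + 3)*(b^4 + 7*b^3 + 8*b^2 - 28*b - 48) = (b + 2)*(b + 3)*(b^3 + 5*b^2 - 2*b - 24) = (b + 2)*(b + 3)^2*(b^2 + 2*b - 8) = (b + 2)*(b + 3)^2*(b + 4)*(b - 2)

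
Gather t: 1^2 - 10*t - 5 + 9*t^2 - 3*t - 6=9*t^2 - 13*t - 10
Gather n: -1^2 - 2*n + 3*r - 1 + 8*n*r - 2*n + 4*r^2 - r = n*(8*r - 4) + 4*r^2 + 2*r - 2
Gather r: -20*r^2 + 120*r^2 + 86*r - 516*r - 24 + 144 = 100*r^2 - 430*r + 120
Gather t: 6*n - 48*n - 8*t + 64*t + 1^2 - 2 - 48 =-42*n + 56*t - 49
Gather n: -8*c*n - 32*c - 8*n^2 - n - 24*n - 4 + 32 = -32*c - 8*n^2 + n*(-8*c - 25) + 28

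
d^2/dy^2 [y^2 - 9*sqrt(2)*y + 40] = 2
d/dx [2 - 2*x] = -2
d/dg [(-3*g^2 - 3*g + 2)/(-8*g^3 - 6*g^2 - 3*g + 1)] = 3*(-8*g^4 - 16*g^3 + 13*g^2 + 6*g + 1)/(64*g^6 + 96*g^5 + 84*g^4 + 20*g^3 - 3*g^2 - 6*g + 1)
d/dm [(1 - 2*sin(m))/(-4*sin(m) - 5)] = 14*cos(m)/(4*sin(m) + 5)^2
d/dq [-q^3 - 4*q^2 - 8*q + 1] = -3*q^2 - 8*q - 8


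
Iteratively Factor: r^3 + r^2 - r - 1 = (r + 1)*(r^2 - 1) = (r - 1)*(r + 1)*(r + 1)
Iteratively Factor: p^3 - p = (p)*(p^2 - 1) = p*(p - 1)*(p + 1)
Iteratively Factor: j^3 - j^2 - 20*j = (j + 4)*(j^2 - 5*j) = j*(j + 4)*(j - 5)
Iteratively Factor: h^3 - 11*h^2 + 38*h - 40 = (h - 2)*(h^2 - 9*h + 20) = (h - 5)*(h - 2)*(h - 4)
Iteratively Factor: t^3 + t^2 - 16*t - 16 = (t + 1)*(t^2 - 16) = (t - 4)*(t + 1)*(t + 4)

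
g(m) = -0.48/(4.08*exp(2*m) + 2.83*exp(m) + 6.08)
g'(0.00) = 0.03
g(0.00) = -0.04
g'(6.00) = 0.00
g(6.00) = 0.00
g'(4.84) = 0.00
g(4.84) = -0.00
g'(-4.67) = 0.00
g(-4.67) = -0.08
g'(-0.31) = 0.03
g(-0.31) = -0.05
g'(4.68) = 0.00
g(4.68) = -0.00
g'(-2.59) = 0.00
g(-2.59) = -0.08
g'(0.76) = 0.02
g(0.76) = -0.02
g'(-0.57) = 0.03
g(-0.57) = -0.05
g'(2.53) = 0.00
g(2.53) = -0.00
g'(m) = -0.48*(-8.16*exp(2*m) - 2.83*exp(m))/(4.08*exp(2*m) + 2.83*exp(m) + 6.08)^2 = (3.9168*exp(m) + 1.3584)*exp(m)/(4.08*exp(2*m) + 2.83*exp(m) + 6.08)^2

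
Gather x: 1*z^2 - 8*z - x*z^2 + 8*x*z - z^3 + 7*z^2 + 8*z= x*(-z^2 + 8*z) - z^3 + 8*z^2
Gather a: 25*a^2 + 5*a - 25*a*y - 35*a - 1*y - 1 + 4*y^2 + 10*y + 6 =25*a^2 + a*(-25*y - 30) + 4*y^2 + 9*y + 5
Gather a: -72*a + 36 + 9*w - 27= -72*a + 9*w + 9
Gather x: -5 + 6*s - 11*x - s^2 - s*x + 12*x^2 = -s^2 + 6*s + 12*x^2 + x*(-s - 11) - 5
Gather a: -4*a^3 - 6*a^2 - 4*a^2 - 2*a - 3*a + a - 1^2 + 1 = -4*a^3 - 10*a^2 - 4*a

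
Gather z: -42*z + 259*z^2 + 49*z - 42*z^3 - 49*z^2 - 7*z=-42*z^3 + 210*z^2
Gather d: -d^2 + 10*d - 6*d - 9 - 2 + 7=-d^2 + 4*d - 4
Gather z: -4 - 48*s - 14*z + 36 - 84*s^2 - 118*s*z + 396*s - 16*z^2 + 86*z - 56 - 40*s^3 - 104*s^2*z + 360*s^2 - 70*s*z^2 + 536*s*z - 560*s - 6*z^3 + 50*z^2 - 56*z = -40*s^3 + 276*s^2 - 212*s - 6*z^3 + z^2*(34 - 70*s) + z*(-104*s^2 + 418*s + 16) - 24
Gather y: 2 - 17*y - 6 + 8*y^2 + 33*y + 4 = 8*y^2 + 16*y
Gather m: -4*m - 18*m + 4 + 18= 22 - 22*m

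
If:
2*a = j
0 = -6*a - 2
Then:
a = -1/3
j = -2/3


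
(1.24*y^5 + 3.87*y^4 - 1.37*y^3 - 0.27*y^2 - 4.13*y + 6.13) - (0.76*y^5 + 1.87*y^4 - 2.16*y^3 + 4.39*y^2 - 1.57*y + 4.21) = 0.48*y^5 + 2.0*y^4 + 0.79*y^3 - 4.66*y^2 - 2.56*y + 1.92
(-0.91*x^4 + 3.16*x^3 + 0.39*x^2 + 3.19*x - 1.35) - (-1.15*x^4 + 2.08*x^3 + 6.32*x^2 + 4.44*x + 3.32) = 0.24*x^4 + 1.08*x^3 - 5.93*x^2 - 1.25*x - 4.67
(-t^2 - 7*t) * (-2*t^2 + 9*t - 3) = 2*t^4 + 5*t^3 - 60*t^2 + 21*t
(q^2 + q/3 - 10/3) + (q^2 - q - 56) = 2*q^2 - 2*q/3 - 178/3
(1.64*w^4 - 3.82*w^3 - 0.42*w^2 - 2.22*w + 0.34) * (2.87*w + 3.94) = 4.7068*w^5 - 4.5018*w^4 - 16.2562*w^3 - 8.0262*w^2 - 7.771*w + 1.3396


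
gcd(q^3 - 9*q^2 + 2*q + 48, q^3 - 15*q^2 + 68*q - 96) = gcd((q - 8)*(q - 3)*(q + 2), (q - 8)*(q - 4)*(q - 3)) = q^2 - 11*q + 24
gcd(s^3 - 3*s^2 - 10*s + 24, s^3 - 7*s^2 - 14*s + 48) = s^2 + s - 6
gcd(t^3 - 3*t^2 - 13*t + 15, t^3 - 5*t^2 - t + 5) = t^2 - 6*t + 5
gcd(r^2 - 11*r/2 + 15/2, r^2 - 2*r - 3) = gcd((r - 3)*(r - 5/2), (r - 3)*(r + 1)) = r - 3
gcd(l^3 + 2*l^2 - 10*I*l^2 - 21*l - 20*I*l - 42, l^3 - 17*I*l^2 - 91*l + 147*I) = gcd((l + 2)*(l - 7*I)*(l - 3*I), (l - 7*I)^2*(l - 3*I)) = l^2 - 10*I*l - 21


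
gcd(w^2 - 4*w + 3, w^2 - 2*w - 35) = 1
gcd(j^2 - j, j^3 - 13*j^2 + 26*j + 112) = 1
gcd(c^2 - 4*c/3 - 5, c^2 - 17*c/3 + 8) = c - 3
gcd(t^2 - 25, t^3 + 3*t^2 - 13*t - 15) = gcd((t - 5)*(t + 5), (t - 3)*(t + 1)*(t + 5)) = t + 5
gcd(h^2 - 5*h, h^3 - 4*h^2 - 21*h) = h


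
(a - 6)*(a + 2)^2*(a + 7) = a^4 + 5*a^3 - 34*a^2 - 164*a - 168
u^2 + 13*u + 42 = (u + 6)*(u + 7)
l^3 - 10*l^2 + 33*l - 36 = (l - 4)*(l - 3)^2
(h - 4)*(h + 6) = h^2 + 2*h - 24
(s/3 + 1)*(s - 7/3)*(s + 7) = s^3/3 + 23*s^2/9 - 7*s/9 - 49/3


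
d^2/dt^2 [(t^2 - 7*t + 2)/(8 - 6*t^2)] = (63*t^3 - 90*t^2 + 252*t - 40)/(27*t^6 - 108*t^4 + 144*t^2 - 64)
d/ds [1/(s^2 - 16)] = -2*s/(s^2 - 16)^2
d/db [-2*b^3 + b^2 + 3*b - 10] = -6*b^2 + 2*b + 3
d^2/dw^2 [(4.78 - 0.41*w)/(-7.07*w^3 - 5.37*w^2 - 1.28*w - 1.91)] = (122.962854*w^5 - 2773.73775*w^4 - 2887.406446*w^3 - 1153.023024*w^2 + 164.919786*w + 80.386212)/(353.393243*w^9 + 805.256739*w^8 + 803.572665*w^7 + 732.845742*w^6 + 580.573374*w^5 + 295.338477*w^4 + 158.244809*w^3 + 68.158923*w^2 + 14.008704*w + 6.967871)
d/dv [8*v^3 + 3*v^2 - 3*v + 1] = 24*v^2 + 6*v - 3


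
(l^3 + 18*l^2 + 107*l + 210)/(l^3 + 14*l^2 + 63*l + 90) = (l + 7)/(l + 3)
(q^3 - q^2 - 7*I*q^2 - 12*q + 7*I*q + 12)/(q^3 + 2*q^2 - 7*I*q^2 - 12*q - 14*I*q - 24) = (q - 1)/(q + 2)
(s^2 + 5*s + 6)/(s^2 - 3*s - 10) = (s + 3)/(s - 5)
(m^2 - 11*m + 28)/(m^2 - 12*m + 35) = (m - 4)/(m - 5)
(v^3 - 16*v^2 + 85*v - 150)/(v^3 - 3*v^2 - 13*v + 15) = (v^2 - 11*v + 30)/(v^2 + 2*v - 3)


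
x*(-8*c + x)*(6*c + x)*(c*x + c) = -48*c^3*x^2 - 48*c^3*x - 2*c^2*x^3 - 2*c^2*x^2 + c*x^4 + c*x^3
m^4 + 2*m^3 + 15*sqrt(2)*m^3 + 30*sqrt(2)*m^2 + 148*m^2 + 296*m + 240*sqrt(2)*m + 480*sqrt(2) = (m + 2)*(m + 4*sqrt(2))*(m + 5*sqrt(2))*(m + 6*sqrt(2))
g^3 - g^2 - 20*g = g*(g - 5)*(g + 4)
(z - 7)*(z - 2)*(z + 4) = z^3 - 5*z^2 - 22*z + 56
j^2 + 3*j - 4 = (j - 1)*(j + 4)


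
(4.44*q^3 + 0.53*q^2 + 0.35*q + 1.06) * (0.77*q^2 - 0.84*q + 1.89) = 3.4188*q^5 - 3.3215*q^4 + 8.2159*q^3 + 1.5239*q^2 - 0.2289*q + 2.0034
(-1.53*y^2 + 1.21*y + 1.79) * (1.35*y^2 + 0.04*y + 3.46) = -2.0655*y^4 + 1.5723*y^3 - 2.8289*y^2 + 4.2582*y + 6.1934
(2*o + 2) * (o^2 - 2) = 2*o^3 + 2*o^2 - 4*o - 4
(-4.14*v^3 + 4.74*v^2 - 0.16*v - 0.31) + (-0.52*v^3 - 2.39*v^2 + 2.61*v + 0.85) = -4.66*v^3 + 2.35*v^2 + 2.45*v + 0.54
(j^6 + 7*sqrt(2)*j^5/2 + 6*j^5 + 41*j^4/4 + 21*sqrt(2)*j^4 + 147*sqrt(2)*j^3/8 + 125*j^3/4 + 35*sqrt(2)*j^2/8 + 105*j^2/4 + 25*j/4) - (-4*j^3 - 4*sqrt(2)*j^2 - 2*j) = j^6 + 7*sqrt(2)*j^5/2 + 6*j^5 + 41*j^4/4 + 21*sqrt(2)*j^4 + 147*sqrt(2)*j^3/8 + 141*j^3/4 + 67*sqrt(2)*j^2/8 + 105*j^2/4 + 33*j/4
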